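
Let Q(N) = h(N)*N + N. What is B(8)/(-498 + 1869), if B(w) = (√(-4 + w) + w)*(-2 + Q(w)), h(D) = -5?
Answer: -340/1371 ≈ -0.24799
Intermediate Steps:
Q(N) = -4*N (Q(N) = -5*N + N = -4*N)
B(w) = (-2 - 4*w)*(w + √(-4 + w)) (B(w) = (√(-4 + w) + w)*(-2 - 4*w) = (w + √(-4 + w))*(-2 - 4*w) = (-2 - 4*w)*(w + √(-4 + w)))
B(8)/(-498 + 1869) = (-4*8² - 2*8 - 2*√(-4 + 8) - 4*8*√(-4 + 8))/(-498 + 1869) = (-4*64 - 16 - 2*√4 - 4*8*√4)/1371 = (-256 - 16 - 2*2 - 4*8*2)/1371 = (-256 - 16 - 4 - 64)/1371 = (1/1371)*(-340) = -340/1371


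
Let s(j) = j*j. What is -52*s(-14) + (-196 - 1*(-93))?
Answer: -10295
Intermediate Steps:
s(j) = j²
-52*s(-14) + (-196 - 1*(-93)) = -52*(-14)² + (-196 - 1*(-93)) = -52*196 + (-196 + 93) = -10192 - 103 = -10295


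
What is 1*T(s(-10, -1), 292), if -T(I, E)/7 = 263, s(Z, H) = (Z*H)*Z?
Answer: -1841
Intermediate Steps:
s(Z, H) = H*Z² (s(Z, H) = (H*Z)*Z = H*Z²)
T(I, E) = -1841 (T(I, E) = -7*263 = -1841)
1*T(s(-10, -1), 292) = 1*(-1841) = -1841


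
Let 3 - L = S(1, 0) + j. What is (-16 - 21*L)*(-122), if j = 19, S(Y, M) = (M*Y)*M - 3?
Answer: -31354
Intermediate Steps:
S(Y, M) = -3 + Y*M**2 (S(Y, M) = Y*M**2 - 3 = -3 + Y*M**2)
L = -13 (L = 3 - ((-3 + 1*0**2) + 19) = 3 - ((-3 + 1*0) + 19) = 3 - ((-3 + 0) + 19) = 3 - (-3 + 19) = 3 - 1*16 = 3 - 16 = -13)
(-16 - 21*L)*(-122) = (-16 - 21*(-13))*(-122) = (-16 + 273)*(-122) = 257*(-122) = -31354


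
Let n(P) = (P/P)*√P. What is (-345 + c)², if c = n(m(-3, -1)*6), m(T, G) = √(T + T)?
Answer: (345 - 6^(¾)*√I)² ≈ 1.1715e+5 - 1856.0*I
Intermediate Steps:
m(T, G) = √2*√T (m(T, G) = √(2*T) = √2*√T)
n(P) = √P (n(P) = 1*√P = √P)
c = 6^(¾)*√I (c = √((√2*√(-3))*6) = √((√2*(I*√3))*6) = √((I*√6)*6) = √(6*I*√6) = 6^(¾)*√I ≈ 2.7108 + 2.7108*I)
(-345 + c)² = (-345 + 6^(¾)*√I)²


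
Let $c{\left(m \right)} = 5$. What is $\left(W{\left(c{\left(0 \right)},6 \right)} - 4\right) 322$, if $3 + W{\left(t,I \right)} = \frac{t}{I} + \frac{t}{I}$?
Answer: $- \frac{5152}{3} \approx -1717.3$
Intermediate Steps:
$W{\left(t,I \right)} = -3 + \frac{2 t}{I}$ ($W{\left(t,I \right)} = -3 + \left(\frac{t}{I} + \frac{t}{I}\right) = -3 + \frac{2 t}{I}$)
$\left(W{\left(c{\left(0 \right)},6 \right)} - 4\right) 322 = \left(\left(-3 + 2 \cdot 5 \cdot \frac{1}{6}\right) - 4\right) 322 = \left(\left(-3 + \frac{5}{3}\right) - 4\right) 322 = \left(- \frac{4}{3} - 4\right) 322 = \left(- \frac{16}{3}\right) 322 = - \frac{5152}{3}$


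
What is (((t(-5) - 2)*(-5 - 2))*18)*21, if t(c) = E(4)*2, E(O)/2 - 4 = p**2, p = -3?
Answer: -132300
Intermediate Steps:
E(O) = 26 (E(O) = 8 + 2*(-3)**2 = 8 + 2*9 = 8 + 18 = 26)
t(c) = 52 (t(c) = 26*2 = 52)
(((t(-5) - 2)*(-5 - 2))*18)*21 = (((52 - 2)*(-5 - 2))*18)*21 = ((50*(-7))*18)*21 = -350*18*21 = -6300*21 = -132300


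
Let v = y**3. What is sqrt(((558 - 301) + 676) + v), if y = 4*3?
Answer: sqrt(2661) ≈ 51.585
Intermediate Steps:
y = 12
v = 1728 (v = 12**3 = 1728)
sqrt(((558 - 301) + 676) + v) = sqrt(((558 - 301) + 676) + 1728) = sqrt((257 + 676) + 1728) = sqrt(933 + 1728) = sqrt(2661)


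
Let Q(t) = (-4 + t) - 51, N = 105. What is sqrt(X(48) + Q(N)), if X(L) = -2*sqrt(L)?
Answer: sqrt(50 - 8*sqrt(3)) ≈ 6.0120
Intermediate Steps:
Q(t) = -55 + t
sqrt(X(48) + Q(N)) = sqrt(-8*sqrt(3) + (-55 + 105)) = sqrt(-8*sqrt(3) + 50) = sqrt(50 - 8*sqrt(3))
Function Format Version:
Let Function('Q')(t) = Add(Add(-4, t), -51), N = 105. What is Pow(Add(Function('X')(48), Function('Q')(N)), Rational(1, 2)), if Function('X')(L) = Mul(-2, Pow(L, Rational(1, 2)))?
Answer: Pow(Add(50, Mul(-8, Pow(3, Rational(1, 2)))), Rational(1, 2)) ≈ 6.0120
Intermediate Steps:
Function('Q')(t) = Add(-55, t)
Pow(Add(Function('X')(48), Function('Q')(N)), Rational(1, 2)) = Pow(Add(Mul(-2, Pow(48, Rational(1, 2))), Add(-55, 105)), Rational(1, 2)) = Pow(Add(Mul(-2, Mul(4, Pow(3, Rational(1, 2)))), 50), Rational(1, 2)) = Pow(Add(Mul(-8, Pow(3, Rational(1, 2))), 50), Rational(1, 2)) = Pow(Add(50, Mul(-8, Pow(3, Rational(1, 2)))), Rational(1, 2))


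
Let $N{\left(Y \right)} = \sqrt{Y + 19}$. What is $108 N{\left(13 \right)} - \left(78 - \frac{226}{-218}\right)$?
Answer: $- \frac{8615}{109} + 432 \sqrt{2} \approx 531.9$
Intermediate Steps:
$N{\left(Y \right)} = \sqrt{19 + Y}$
$108 N{\left(13 \right)} - \left(78 - \frac{226}{-218}\right) = 108 \sqrt{19 + 13} - \left(78 - \frac{226}{-218}\right) = 108 \sqrt{32} + \left(-78 + 226 \left(- \frac{1}{218}\right)\right) = 108 \cdot 4 \sqrt{2} - \frac{8615}{109} = 432 \sqrt{2} - \frac{8615}{109} = - \frac{8615}{109} + 432 \sqrt{2}$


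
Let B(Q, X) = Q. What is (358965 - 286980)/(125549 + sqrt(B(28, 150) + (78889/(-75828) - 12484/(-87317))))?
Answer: 59838910039051753140/104365010815799396609 - 143970*sqrt(297035166479319221523)/104365010815799396609 ≈ 0.57334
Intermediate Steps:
(358965 - 286980)/(125549 + sqrt(B(28, 150) + (78889/(-75828) - 12484/(-87317)))) = (358965 - 286980)/(125549 + sqrt(28 + (78889/(-75828) - 12484/(-87317)))) = 71985/(125549 + sqrt(28 + (78889*(-1/75828) - 12484*(-1/87317)))) = 71985/(125549 + sqrt(28 + (-78889/75828 + 12484/87317))) = 71985/(125549 + sqrt(28 - 5941714061/6621073476)) = 71985/(125549 + sqrt(179448343267/6621073476)) = 71985/(125549 + sqrt(297035166479319221523)/3310536738)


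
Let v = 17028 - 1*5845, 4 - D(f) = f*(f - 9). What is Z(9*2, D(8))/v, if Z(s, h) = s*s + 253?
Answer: 577/11183 ≈ 0.051596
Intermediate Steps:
D(f) = 4 - f*(-9 + f) (D(f) = 4 - f*(f - 9) = 4 - f*(-9 + f))
v = 11183 (v = 17028 - 5845 = 11183)
Z(s, h) = 253 + s² (Z(s, h) = s² + 253 = 253 + s²)
Z(9*2, D(8))/v = (253 + (9*2)²)/11183 = (253 + 18²)*(1/11183) = (253 + 324)*(1/11183) = 577*(1/11183) = 577/11183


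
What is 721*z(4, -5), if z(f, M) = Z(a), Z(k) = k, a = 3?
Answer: 2163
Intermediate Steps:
z(f, M) = 3
721*z(4, -5) = 721*3 = 2163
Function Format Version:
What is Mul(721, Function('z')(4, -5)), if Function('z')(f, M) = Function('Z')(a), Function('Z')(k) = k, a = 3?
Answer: 2163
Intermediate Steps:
Function('z')(f, M) = 3
Mul(721, Function('z')(4, -5)) = Mul(721, 3) = 2163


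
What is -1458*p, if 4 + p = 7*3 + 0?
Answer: -24786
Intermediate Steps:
p = 17 (p = -4 + (7*3 + 0) = -4 + (21 + 0) = -4 + 21 = 17)
-1458*p = -1458*17 = -24786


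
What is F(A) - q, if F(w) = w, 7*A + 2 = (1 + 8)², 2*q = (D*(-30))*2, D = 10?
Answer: 2179/7 ≈ 311.29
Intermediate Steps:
q = -300 (q = ((10*(-30))*2)/2 = (-300*2)/2 = (½)*(-600) = -300)
A = 79/7 (A = -2/7 + (1 + 8)²/7 = -2/7 + (⅐)*9² = -2/7 + (⅐)*81 = -2/7 + 81/7 = 79/7 ≈ 11.286)
F(A) - q = 79/7 - 1*(-300) = 79/7 + 300 = 2179/7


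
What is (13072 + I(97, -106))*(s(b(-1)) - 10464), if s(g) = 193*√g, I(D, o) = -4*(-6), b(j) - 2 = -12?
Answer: -137036544 + 2527528*I*√10 ≈ -1.3704e+8 + 7.9927e+6*I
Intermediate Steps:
b(j) = -10 (b(j) = 2 - 12 = -10)
I(D, o) = 24
(13072 + I(97, -106))*(s(b(-1)) - 10464) = (13072 + 24)*(193*√(-10) - 10464) = 13096*(193*(I*√10) - 10464) = 13096*(193*I*√10 - 10464) = 13096*(-10464 + 193*I*√10) = -137036544 + 2527528*I*√10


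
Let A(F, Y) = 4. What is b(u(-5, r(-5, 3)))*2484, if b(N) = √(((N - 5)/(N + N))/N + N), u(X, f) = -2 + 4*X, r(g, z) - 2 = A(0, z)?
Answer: 621*I*√42646/11 ≈ 11658.0*I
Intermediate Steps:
r(g, z) = 6 (r(g, z) = 2 + 4 = 6)
b(N) = √(N + (-5 + N)/(2*N²)) (b(N) = √(((-5 + N)/((2*N)))/N + N) = √(((-5 + N)*(1/(2*N)))/N + N) = √(((-5 + N)/(2*N))/N + N) = √((-5 + N)/(2*N²) + N) = √(N + (-5 + N)/(2*N²)))
b(u(-5, r(-5, 3)))*2484 = (√2*√((-5 + (-2 + 4*(-5)) + 2*(-2 + 4*(-5))³)/(-2 + 4*(-5))²)/2)*2484 = (√2*√((-5 + (-2 - 20) + 2*(-2 - 20)³)/(-2 - 20)²)/2)*2484 = (√2*√((-5 - 22 + 2*(-22)³)/(-22)²)/2)*2484 = (√2*√((-5 - 22 + 2*(-10648))/484)/2)*2484 = (√2*√((-5 - 22 - 21296)/484)/2)*2484 = (√2*√((1/484)*(-21323))/2)*2484 = (√2*√(-21323/484)/2)*2484 = (√2*(I*√21323/22)/2)*2484 = (I*√42646/44)*2484 = 621*I*√42646/11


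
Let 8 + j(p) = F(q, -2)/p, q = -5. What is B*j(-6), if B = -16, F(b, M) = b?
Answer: 344/3 ≈ 114.67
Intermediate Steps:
j(p) = -8 - 5/p
B*j(-6) = -16*(-8 - 5/(-6)) = -16*(-8 - 5*(-⅙)) = -16*(-8 + ⅚) = -16*(-43/6) = 344/3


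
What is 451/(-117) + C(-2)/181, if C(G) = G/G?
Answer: -81514/21177 ≈ -3.8492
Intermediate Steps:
C(G) = 1
451/(-117) + C(-2)/181 = 451/(-117) + 1/181 = 451*(-1/117) + 1*(1/181) = -451/117 + 1/181 = -81514/21177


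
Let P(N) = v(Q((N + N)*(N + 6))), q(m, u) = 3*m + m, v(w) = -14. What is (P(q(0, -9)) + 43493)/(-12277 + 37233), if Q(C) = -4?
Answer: 43479/24956 ≈ 1.7422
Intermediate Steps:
q(m, u) = 4*m
P(N) = -14
(P(q(0, -9)) + 43493)/(-12277 + 37233) = (-14 + 43493)/(-12277 + 37233) = 43479/24956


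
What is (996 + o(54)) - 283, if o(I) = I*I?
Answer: 3629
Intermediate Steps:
o(I) = I²
(996 + o(54)) - 283 = (996 + 54²) - 283 = (996 + 2916) - 283 = 3912 - 283 = 3629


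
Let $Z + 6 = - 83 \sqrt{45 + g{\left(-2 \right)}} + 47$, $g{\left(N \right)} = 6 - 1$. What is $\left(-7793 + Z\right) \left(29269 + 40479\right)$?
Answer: $-540686496 - 28945420 \sqrt{2} \approx -5.8162 \cdot 10^{8}$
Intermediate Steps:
$g{\left(N \right)} = 5$
$Z = 41 - 415 \sqrt{2}$ ($Z = -6 + \left(- 83 \sqrt{45 + 5} + 47\right) = -6 + \left(- 83 \sqrt{50} + 47\right) = -6 + \left(- 83 \cdot 5 \sqrt{2} + 47\right) = -6 + \left(- 415 \sqrt{2} + 47\right) = -6 + \left(47 - 415 \sqrt{2}\right) = 41 - 415 \sqrt{2} \approx -545.9$)
$\left(-7793 + Z\right) \left(29269 + 40479\right) = \left(-7793 + \left(41 - 415 \sqrt{2}\right)\right) \left(29269 + 40479\right) = \left(-7752 - 415 \sqrt{2}\right) 69748 = -540686496 - 28945420 \sqrt{2}$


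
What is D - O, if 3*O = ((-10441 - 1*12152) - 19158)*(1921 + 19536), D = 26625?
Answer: 298643694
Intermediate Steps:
O = -298617069 (O = (((-10441 - 1*12152) - 19158)*(1921 + 19536))/3 = (((-10441 - 12152) - 19158)*21457)/3 = ((-22593 - 19158)*21457)/3 = (-41751*21457)/3 = (1/3)*(-895851207) = -298617069)
D - O = 26625 - 1*(-298617069) = 26625 + 298617069 = 298643694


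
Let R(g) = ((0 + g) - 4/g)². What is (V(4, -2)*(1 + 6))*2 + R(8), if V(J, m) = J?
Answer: 449/4 ≈ 112.25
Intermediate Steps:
R(g) = (g - 4/g)²
(V(4, -2)*(1 + 6))*2 + R(8) = (4*(1 + 6))*2 + (-4 + 8²)²/8² = (4*7)*2 + (-4 + 64)²/64 = 28*2 + (1/64)*60² = 56 + (1/64)*3600 = 56 + 225/4 = 449/4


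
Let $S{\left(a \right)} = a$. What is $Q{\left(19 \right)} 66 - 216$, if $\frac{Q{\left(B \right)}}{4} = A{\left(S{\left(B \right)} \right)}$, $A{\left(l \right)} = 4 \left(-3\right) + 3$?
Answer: $-2592$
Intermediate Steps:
$A{\left(l \right)} = -9$ ($A{\left(l \right)} = -12 + 3 = -9$)
$Q{\left(B \right)} = -36$ ($Q{\left(B \right)} = 4 \left(-9\right) = -36$)
$Q{\left(19 \right)} 66 - 216 = \left(-36\right) 66 - 216 = -2376 - 216 = -2592$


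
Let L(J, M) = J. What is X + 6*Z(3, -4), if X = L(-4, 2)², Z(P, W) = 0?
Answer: 16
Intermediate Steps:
X = 16 (X = (-4)² = 16)
X + 6*Z(3, -4) = 16 + 6*0 = 16 + 0 = 16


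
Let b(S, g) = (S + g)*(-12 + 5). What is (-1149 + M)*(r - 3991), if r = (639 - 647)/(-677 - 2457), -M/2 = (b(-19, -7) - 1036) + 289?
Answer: 118823967/1567 ≈ 75829.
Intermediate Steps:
b(S, g) = -7*S - 7*g (b(S, g) = (S + g)*(-7) = -7*S - 7*g)
M = 1130 (M = -2*(((-7*(-19) - 7*(-7)) - 1036) + 289) = -2*(((133 + 49) - 1036) + 289) = -2*((182 - 1036) + 289) = -2*(-854 + 289) = -2*(-565) = 1130)
r = 4/1567 (r = -8/(-3134) = -8*(-1/3134) = 4/1567 ≈ 0.0025526)
(-1149 + M)*(r - 3991) = (-1149 + 1130)*(4/1567 - 3991) = -19*(-6253893/1567) = 118823967/1567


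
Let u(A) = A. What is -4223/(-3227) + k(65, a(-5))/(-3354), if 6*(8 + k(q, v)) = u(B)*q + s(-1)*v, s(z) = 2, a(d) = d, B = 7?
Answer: 83702533/64940148 ≈ 1.2889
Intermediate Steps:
k(q, v) = -8 + v/3 + 7*q/6 (k(q, v) = -8 + (7*q + 2*v)/6 = -8 + (2*v + 7*q)/6 = -8 + (v/3 + 7*q/6) = -8 + v/3 + 7*q/6)
-4223/(-3227) + k(65, a(-5))/(-3354) = -4223/(-3227) + (-8 + (1/3)*(-5) + (7/6)*65)/(-3354) = -4223*(-1/3227) + (-8 - 5/3 + 455/6)*(-1/3354) = 4223/3227 + (397/6)*(-1/3354) = 4223/3227 - 397/20124 = 83702533/64940148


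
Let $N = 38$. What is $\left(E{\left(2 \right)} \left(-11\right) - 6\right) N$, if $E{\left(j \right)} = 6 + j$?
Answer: $-3572$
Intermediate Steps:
$\left(E{\left(2 \right)} \left(-11\right) - 6\right) N = \left(\left(6 + 2\right) \left(-11\right) - 6\right) 38 = \left(8 \left(-11\right) - 6\right) 38 = \left(-88 - 6\right) 38 = \left(-94\right) 38 = -3572$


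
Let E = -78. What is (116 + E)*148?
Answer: 5624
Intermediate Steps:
(116 + E)*148 = (116 - 78)*148 = 38*148 = 5624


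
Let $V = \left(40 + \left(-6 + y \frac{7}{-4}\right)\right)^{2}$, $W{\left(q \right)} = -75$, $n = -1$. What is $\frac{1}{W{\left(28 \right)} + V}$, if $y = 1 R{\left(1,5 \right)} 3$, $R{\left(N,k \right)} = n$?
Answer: $\frac{16}{23449} \approx 0.00068233$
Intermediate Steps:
$R{\left(N,k \right)} = -1$
$y = -3$ ($y = 1 \left(-1\right) 3 = \left(-1\right) 3 = -3$)
$V = \frac{24649}{16}$ ($V = \left(40 - \left(6 + 3 \frac{7}{-4}\right)\right)^{2} = \left(40 - \left(6 + 3 \cdot 7 \left(- \frac{1}{4}\right)\right)\right)^{2} = \left(40 - \frac{3}{4}\right)^{2} = \left(\frac{157}{4}\right)^{2} = \frac{24649}{16} \approx 1540.6$)
$\frac{1}{W{\left(28 \right)} + V} = \frac{1}{-75 + \frac{24649}{16}} = \frac{1}{\frac{23449}{16}} = \frac{16}{23449}$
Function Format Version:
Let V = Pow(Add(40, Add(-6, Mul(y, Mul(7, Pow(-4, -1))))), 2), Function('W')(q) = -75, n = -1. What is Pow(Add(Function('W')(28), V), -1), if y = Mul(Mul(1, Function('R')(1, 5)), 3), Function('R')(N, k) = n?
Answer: Rational(16, 23449) ≈ 0.00068233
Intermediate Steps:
Function('R')(N, k) = -1
y = -3 (y = Mul(Mul(1, -1), 3) = Mul(-1, 3) = -3)
V = Rational(24649, 16) (V = Pow(Add(40, Add(-6, Mul(-3, Mul(7, Pow(-4, -1))))), 2) = Pow(Add(40, Add(-6, Mul(-3, Mul(7, Rational(-1, 4))))), 2) = Pow(Add(40, Add(-6, Mul(-3, Rational(-7, 4)))), 2) = Pow(Add(40, Add(-6, Rational(21, 4))), 2) = Pow(Add(40, Rational(-3, 4)), 2) = Pow(Rational(157, 4), 2) = Rational(24649, 16) ≈ 1540.6)
Pow(Add(Function('W')(28), V), -1) = Pow(Add(-75, Rational(24649, 16)), -1) = Pow(Rational(23449, 16), -1) = Rational(16, 23449)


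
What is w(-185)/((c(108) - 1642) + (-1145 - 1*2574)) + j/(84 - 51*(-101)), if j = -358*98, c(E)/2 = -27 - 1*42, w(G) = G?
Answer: -63986147/9595755 ≈ -6.6682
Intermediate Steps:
c(E) = -138 (c(E) = 2*(-27 - 1*42) = 2*(-27 - 42) = 2*(-69) = -138)
j = -35084
w(-185)/((c(108) - 1642) + (-1145 - 1*2574)) + j/(84 - 51*(-101)) = -185/((-138 - 1642) + (-1145 - 1*2574)) - 35084/(84 - 51*(-101)) = -185/(-1780 + (-1145 - 2574)) - 35084/(84 + 5151) = -185/(-1780 - 3719) - 35084/5235 = -185/(-5499) - 35084*1/5235 = -185*(-1/5499) - 35084/5235 = 185/5499 - 35084/5235 = -63986147/9595755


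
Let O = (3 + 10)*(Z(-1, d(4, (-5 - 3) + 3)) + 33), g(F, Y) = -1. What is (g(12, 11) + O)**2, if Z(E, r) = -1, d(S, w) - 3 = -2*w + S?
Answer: 172225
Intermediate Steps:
d(S, w) = 3 + S - 2*w (d(S, w) = 3 + (-2*w + S) = 3 + (S - 2*w) = 3 + S - 2*w)
O = 416 (O = (3 + 10)*(-1 + 33) = 13*32 = 416)
(g(12, 11) + O)**2 = (-1 + 416)**2 = 415**2 = 172225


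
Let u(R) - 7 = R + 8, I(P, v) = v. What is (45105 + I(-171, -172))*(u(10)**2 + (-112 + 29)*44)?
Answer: -136012191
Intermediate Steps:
u(R) = 15 + R (u(R) = 7 + (R + 8) = 7 + (8 + R) = 15 + R)
(45105 + I(-171, -172))*(u(10)**2 + (-112 + 29)*44) = (45105 - 172)*((15 + 10)**2 + (-112 + 29)*44) = 44933*(25**2 - 83*44) = 44933*(625 - 3652) = 44933*(-3027) = -136012191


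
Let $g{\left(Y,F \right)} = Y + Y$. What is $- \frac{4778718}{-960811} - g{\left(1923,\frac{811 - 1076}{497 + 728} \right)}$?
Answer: $- \frac{3690500388}{960811} \approx -3841.0$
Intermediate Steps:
$g{\left(Y,F \right)} = 2 Y$
$- \frac{4778718}{-960811} - g{\left(1923,\frac{811 - 1076}{497 + 728} \right)} = - \frac{4778718}{-960811} - 2 \cdot 1923 = \left(-4778718\right) \left(- \frac{1}{960811}\right) - 3846 = \frac{4778718}{960811} - 3846 = - \frac{3690500388}{960811}$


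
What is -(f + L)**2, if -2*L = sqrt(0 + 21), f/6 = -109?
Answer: -(1308 + sqrt(21))**2/4 ≈ -4.3072e+5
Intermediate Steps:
f = -654 (f = 6*(-109) = -654)
L = -sqrt(21)/2 (L = -sqrt(0 + 21)/2 = -sqrt(21)/2 ≈ -2.2913)
-(f + L)**2 = -(-654 - sqrt(21)/2)**2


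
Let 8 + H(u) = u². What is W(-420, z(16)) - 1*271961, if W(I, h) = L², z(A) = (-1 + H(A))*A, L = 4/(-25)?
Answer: -169975609/625 ≈ -2.7196e+5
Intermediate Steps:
L = -4/25 (L = 4*(-1/25) = -4/25 ≈ -0.16000)
H(u) = -8 + u²
z(A) = A*(-9 + A²) (z(A) = (-1 + (-8 + A²))*A = (-9 + A²)*A = A*(-9 + A²))
W(I, h) = 16/625 (W(I, h) = (-4/25)² = 16/625)
W(-420, z(16)) - 1*271961 = 16/625 - 1*271961 = 16/625 - 271961 = -169975609/625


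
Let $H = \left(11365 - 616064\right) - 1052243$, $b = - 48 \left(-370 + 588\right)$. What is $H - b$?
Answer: $-1646478$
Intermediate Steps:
$b = -10464$ ($b = \left(-48\right) 218 = -10464$)
$H = -1656942$ ($H = -604699 - 1052243 = -1656942$)
$H - b = -1656942 - -10464 = -1656942 + 10464 = -1646478$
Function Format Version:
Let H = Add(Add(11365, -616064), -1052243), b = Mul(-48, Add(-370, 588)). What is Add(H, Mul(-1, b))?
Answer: -1646478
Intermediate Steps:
b = -10464 (b = Mul(-48, 218) = -10464)
H = -1656942 (H = Add(-604699, -1052243) = -1656942)
Add(H, Mul(-1, b)) = Add(-1656942, Mul(-1, -10464)) = Add(-1656942, 10464) = -1646478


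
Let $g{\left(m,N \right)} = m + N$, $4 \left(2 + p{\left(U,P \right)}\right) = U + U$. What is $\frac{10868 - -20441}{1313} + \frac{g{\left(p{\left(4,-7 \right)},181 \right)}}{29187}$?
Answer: $\frac{914053436}{38322531} \approx 23.852$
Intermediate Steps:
$p{\left(U,P \right)} = -2 + \frac{U}{2}$ ($p{\left(U,P \right)} = -2 + \frac{U + U}{4} = -2 + \frac{2 U}{4} = -2 + \frac{U}{2}$)
$g{\left(m,N \right)} = N + m$
$\frac{10868 - -20441}{1313} + \frac{g{\left(p{\left(4,-7 \right)},181 \right)}}{29187} = \frac{10868 - -20441}{1313} + \frac{181 + \left(-2 + \frac{1}{2} \cdot 4\right)}{29187} = \left(10868 + 20441\right) \frac{1}{1313} + \left(181 + \left(-2 + 2\right)\right) \frac{1}{29187} = 31309 \cdot \frac{1}{1313} + \left(181 + 0\right) \frac{1}{29187} = \frac{31309}{1313} + 181 \cdot \frac{1}{29187} = \frac{31309}{1313} + \frac{181}{29187} = \frac{914053436}{38322531}$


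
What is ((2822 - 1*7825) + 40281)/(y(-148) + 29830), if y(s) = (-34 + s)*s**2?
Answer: -17639/1978349 ≈ -0.0089160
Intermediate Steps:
y(s) = s**2*(-34 + s)
((2822 - 1*7825) + 40281)/(y(-148) + 29830) = ((2822 - 1*7825) + 40281)/((-148)**2*(-34 - 148) + 29830) = ((2822 - 7825) + 40281)/(21904*(-182) + 29830) = (-5003 + 40281)/(-3986528 + 29830) = 35278/(-3956698) = 35278*(-1/3956698) = -17639/1978349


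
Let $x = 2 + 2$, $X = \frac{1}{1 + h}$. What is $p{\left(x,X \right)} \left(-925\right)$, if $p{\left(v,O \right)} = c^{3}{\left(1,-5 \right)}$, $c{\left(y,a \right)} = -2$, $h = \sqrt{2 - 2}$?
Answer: $7400$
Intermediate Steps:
$h = 0$ ($h = \sqrt{0} = 0$)
$X = 1$ ($X = \frac{1}{1 + 0} = 1^{-1} = 1$)
$x = 4$
$p{\left(v,O \right)} = -8$ ($p{\left(v,O \right)} = \left(-2\right)^{3} = -8$)
$p{\left(x,X \right)} \left(-925\right) = \left(-8\right) \left(-925\right) = 7400$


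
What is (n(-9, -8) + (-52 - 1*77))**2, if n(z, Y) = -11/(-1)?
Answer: 13924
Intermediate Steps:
n(z, Y) = 11 (n(z, Y) = -11*(-1) = 11)
(n(-9, -8) + (-52 - 1*77))**2 = (11 + (-52 - 1*77))**2 = (11 + (-52 - 77))**2 = (11 - 129)**2 = (-118)**2 = 13924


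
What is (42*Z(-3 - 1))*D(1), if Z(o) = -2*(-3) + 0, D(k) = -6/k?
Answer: -1512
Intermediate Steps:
Z(o) = 6 (Z(o) = 6 + 0 = 6)
(42*Z(-3 - 1))*D(1) = (42*6)*(-6/1) = 252*(-6*1) = 252*(-6) = -1512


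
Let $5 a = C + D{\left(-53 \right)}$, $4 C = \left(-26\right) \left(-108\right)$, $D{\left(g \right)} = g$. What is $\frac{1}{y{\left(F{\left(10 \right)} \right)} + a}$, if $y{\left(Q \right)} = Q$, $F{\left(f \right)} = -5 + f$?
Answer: $\frac{5}{674} \approx 0.0074184$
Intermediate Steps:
$C = 702$ ($C = \frac{\left(-26\right) \left(-108\right)}{4} = \frac{1}{4} \cdot 2808 = 702$)
$a = \frac{649}{5}$ ($a = \frac{702 - 53}{5} = \frac{1}{5} \cdot 649 = \frac{649}{5} \approx 129.8$)
$\frac{1}{y{\left(F{\left(10 \right)} \right)} + a} = \frac{1}{\left(-5 + 10\right) + \frac{649}{5}} = \frac{1}{5 + \frac{649}{5}} = \frac{1}{\frac{674}{5}} = \frac{5}{674}$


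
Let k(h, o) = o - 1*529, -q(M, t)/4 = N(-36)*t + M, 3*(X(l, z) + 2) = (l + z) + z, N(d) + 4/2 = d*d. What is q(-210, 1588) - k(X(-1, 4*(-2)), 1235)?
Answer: -8219354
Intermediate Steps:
N(d) = -2 + d² (N(d) = -2 + d*d = -2 + d²)
X(l, z) = -2 + l/3 + 2*z/3 (X(l, z) = -2 + ((l + z) + z)/3 = -2 + (l + 2*z)/3 = -2 + (l/3 + 2*z/3) = -2 + l/3 + 2*z/3)
q(M, t) = -5176*t - 4*M (q(M, t) = -4*((-2 + (-36)²)*t + M) = -4*((-2 + 1296)*t + M) = -4*(1294*t + M) = -4*(M + 1294*t) = -5176*t - 4*M)
k(h, o) = -529 + o (k(h, o) = o - 529 = -529 + o)
q(-210, 1588) - k(X(-1, 4*(-2)), 1235) = (-5176*1588 - 4*(-210)) - (-529 + 1235) = (-8219488 + 840) - 1*706 = -8218648 - 706 = -8219354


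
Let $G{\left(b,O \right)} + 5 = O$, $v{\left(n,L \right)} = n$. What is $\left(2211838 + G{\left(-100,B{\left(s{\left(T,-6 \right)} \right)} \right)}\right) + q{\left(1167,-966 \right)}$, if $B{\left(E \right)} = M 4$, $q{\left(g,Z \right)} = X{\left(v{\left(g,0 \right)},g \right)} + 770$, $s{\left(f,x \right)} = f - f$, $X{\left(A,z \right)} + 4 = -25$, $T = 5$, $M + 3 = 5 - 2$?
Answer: $2212574$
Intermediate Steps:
$M = 0$ ($M = -3 + \left(5 - 2\right) = -3 + 3 = 0$)
$X{\left(A,z \right)} = -29$ ($X{\left(A,z \right)} = -4 - 25 = -29$)
$s{\left(f,x \right)} = 0$
$q{\left(g,Z \right)} = 741$ ($q{\left(g,Z \right)} = -29 + 770 = 741$)
$B{\left(E \right)} = 0$ ($B{\left(E \right)} = 0 \cdot 4 = 0$)
$G{\left(b,O \right)} = -5 + O$
$\left(2211838 + G{\left(-100,B{\left(s{\left(T,-6 \right)} \right)} \right)}\right) + q{\left(1167,-966 \right)} = \left(2211838 + \left(-5 + 0\right)\right) + 741 = \left(2211838 - 5\right) + 741 = 2211833 + 741 = 2212574$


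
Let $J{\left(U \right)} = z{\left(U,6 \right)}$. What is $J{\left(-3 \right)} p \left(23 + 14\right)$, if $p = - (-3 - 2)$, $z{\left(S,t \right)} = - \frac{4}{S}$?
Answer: $\frac{740}{3} \approx 246.67$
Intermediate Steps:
$J{\left(U \right)} = - \frac{4}{U}$
$p = 5$ ($p = \left(-1\right) \left(-5\right) = 5$)
$J{\left(-3 \right)} p \left(23 + 14\right) = - \frac{4}{-3} \cdot 5 \left(23 + 14\right) = \left(-4\right) \left(- \frac{1}{3}\right) 5 \cdot 37 = \frac{4}{3} \cdot 5 \cdot 37 = \frac{20}{3} \cdot 37 = \frac{740}{3}$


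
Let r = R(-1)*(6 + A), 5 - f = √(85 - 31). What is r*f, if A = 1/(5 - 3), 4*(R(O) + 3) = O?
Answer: -845/8 + 507*√6/8 ≈ 49.611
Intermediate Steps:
f = 5 - 3*√6 (f = 5 - √(85 - 31) = 5 - √54 = 5 - 3*√6 ≈ -2.3485)
R(O) = -3 + O/4
A = ½ (A = 1/2 = ½ ≈ 0.50000)
r = -169/8 (r = (-3 + (¼)*(-1))*(6 + ½) = (-3 - ¼)*(13/2) = -13/4*13/2 = -169/8 ≈ -21.125)
r*f = -169*(5 - 3*√6)/8 = -845/8 + 507*√6/8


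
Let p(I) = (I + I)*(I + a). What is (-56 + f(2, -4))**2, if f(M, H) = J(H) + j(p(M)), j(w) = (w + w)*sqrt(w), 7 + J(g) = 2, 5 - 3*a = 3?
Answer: 231539/27 - 31232*sqrt(6)/9 ≈ 75.245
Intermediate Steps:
a = 2/3 (a = 5/3 - 1/3*3 = 5/3 - 1 = 2/3 ≈ 0.66667)
J(g) = -5 (J(g) = -7 + 2 = -5)
p(I) = 2*I*(2/3 + I) (p(I) = (I + I)*(I + 2/3) = (2*I)*(2/3 + I) = 2*I*(2/3 + I))
j(w) = 2*w**(3/2) (j(w) = (2*w)*sqrt(w) = 2*w**(3/2))
f(M, H) = -5 + 4*sqrt(6)*(M*(2 + 3*M))**(3/2)/9 (f(M, H) = -5 + 2*(2*M*(2 + 3*M)/3)**(3/2) = -5 + 2*(2*sqrt(6)*(M*(2 + 3*M))**(3/2)/9) = -5 + 4*sqrt(6)*(M*(2 + 3*M))**(3/2)/9)
(-56 + f(2, -4))**2 = (-56 + (-5 + 4*sqrt(6)*(2*(2 + 3*2))**(3/2)/9))**2 = (-56 + (-5 + 4*sqrt(6)*(2*(2 + 6))**(3/2)/9))**2 = (-56 + (-5 + 4*sqrt(6)*(2*8)**(3/2)/9))**2 = (-56 + (-5 + 4*sqrt(6)*16**(3/2)/9))**2 = (-56 + (-5 + (4/9)*sqrt(6)*64))**2 = (-56 + (-5 + 256*sqrt(6)/9))**2 = (-61 + 256*sqrt(6)/9)**2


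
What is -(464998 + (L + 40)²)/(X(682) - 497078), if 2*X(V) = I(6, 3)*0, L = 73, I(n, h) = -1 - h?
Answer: 477767/497078 ≈ 0.96115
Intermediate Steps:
X(V) = 0 (X(V) = ((-1 - 1*3)*0)/2 = ((-1 - 3)*0)/2 = (-4*0)/2 = (½)*0 = 0)
-(464998 + (L + 40)²)/(X(682) - 497078) = -(464998 + (73 + 40)²)/(0 - 497078) = -(464998 + 113²)/(-497078) = -(464998 + 12769)*(-1)/497078 = -477767*(-1)/497078 = -1*(-477767/497078) = 477767/497078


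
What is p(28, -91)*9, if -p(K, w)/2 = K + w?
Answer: 1134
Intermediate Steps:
p(K, w) = -2*K - 2*w (p(K, w) = -2*(K + w) = -2*K - 2*w)
p(28, -91)*9 = (-2*28 - 2*(-91))*9 = (-56 + 182)*9 = 126*9 = 1134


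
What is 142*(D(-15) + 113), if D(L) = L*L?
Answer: 47996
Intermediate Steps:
D(L) = L**2
142*(D(-15) + 113) = 142*((-15)**2 + 113) = 142*(225 + 113) = 142*338 = 47996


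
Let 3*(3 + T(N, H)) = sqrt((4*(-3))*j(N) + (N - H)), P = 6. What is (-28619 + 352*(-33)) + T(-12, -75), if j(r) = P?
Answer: -40238 + I ≈ -40238.0 + 1.0*I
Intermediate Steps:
j(r) = 6
T(N, H) = -3 + sqrt(-72 + N - H)/3 (T(N, H) = -3 + sqrt((4*(-3))*6 + (N - H))/3 = -3 + sqrt(-12*6 + (N - H))/3 = -3 + sqrt(-72 + (N - H))/3 = -3 + sqrt(-72 + N - H)/3)
(-28619 + 352*(-33)) + T(-12, -75) = (-28619 + 352*(-33)) + (-3 + sqrt(-72 - 12 - 1*(-75))/3) = (-28619 - 11616) + (-3 + sqrt(-72 - 12 + 75)/3) = -40235 + (-3 + sqrt(-9)/3) = -40235 + (-3 + (3*I)/3) = -40235 + (-3 + I) = -40238 + I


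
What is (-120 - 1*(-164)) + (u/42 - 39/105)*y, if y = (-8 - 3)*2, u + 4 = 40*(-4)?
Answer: 14498/105 ≈ 138.08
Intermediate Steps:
u = -164 (u = -4 + 40*(-4) = -4 - 160 = -164)
y = -22 (y = -11*2 = -22)
(-120 - 1*(-164)) + (u/42 - 39/105)*y = (-120 - 1*(-164)) + (-164/42 - 39/105)*(-22) = (-120 + 164) + (-164*1/42 - 39*1/105)*(-22) = 44 + (-82/21 - 13/35)*(-22) = 44 - 449/105*(-22) = 44 + 9878/105 = 14498/105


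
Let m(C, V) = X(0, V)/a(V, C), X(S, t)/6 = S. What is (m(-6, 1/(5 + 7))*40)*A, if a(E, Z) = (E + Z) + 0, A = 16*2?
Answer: 0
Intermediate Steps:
A = 32
a(E, Z) = E + Z
X(S, t) = 6*S
m(C, V) = 0 (m(C, V) = (6*0)/(V + C) = 0/(C + V) = 0)
(m(-6, 1/(5 + 7))*40)*A = (0*40)*32 = 0*32 = 0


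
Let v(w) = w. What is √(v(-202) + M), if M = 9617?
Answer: √9415 ≈ 97.031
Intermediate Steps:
√(v(-202) + M) = √(-202 + 9617) = √9415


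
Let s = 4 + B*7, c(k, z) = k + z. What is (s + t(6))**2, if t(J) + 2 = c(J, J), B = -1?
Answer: 49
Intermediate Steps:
t(J) = -2 + 2*J (t(J) = -2 + (J + J) = -2 + 2*J)
s = -3 (s = 4 - 1*7 = 4 - 7 = -3)
(s + t(6))**2 = (-3 + (-2 + 2*6))**2 = (-3 + (-2 + 12))**2 = (-3 + 10)**2 = 7**2 = 49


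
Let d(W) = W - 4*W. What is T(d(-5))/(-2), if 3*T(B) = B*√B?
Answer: -5*√15/2 ≈ -9.6825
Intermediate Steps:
d(W) = -3*W
T(B) = B^(3/2)/3 (T(B) = (B*√B)/3 = B^(3/2)/3)
T(d(-5))/(-2) = ((-3*(-5))^(3/2)/3)/(-2) = (15^(3/2)/3)*(-½) = ((15*√15)/3)*(-½) = (5*√15)*(-½) = -5*√15/2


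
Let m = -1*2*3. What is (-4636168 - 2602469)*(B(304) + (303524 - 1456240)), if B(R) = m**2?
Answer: 8343832097160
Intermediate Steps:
m = -6 (m = -2*3 = -6)
B(R) = 36 (B(R) = (-6)**2 = 36)
(-4636168 - 2602469)*(B(304) + (303524 - 1456240)) = (-4636168 - 2602469)*(36 + (303524 - 1456240)) = -7238637*(36 - 1152716) = -7238637*(-1152680) = 8343832097160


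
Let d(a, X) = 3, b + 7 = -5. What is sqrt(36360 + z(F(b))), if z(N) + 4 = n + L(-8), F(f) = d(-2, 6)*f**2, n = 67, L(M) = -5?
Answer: sqrt(36418) ≈ 190.83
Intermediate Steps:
b = -12 (b = -7 - 5 = -12)
F(f) = 3*f**2
z(N) = 58 (z(N) = -4 + (67 - 5) = -4 + 62 = 58)
sqrt(36360 + z(F(b))) = sqrt(36360 + 58) = sqrt(36418)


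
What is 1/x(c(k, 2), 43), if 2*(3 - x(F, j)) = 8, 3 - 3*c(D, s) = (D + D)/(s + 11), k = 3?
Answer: -1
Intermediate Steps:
c(D, s) = 1 - 2*D/(3*(11 + s)) (c(D, s) = 1 - (D + D)/(3*(s + 11)) = 1 - 2*D/(3*(11 + s)))
x(F, j) = -1 (x(F, j) = 3 - 1/2*8 = 3 - 4 = -1)
1/x(c(k, 2), 43) = 1/(-1) = -1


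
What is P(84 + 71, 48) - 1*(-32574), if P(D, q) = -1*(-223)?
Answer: 32797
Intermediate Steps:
P(D, q) = 223
P(84 + 71, 48) - 1*(-32574) = 223 - 1*(-32574) = 223 + 32574 = 32797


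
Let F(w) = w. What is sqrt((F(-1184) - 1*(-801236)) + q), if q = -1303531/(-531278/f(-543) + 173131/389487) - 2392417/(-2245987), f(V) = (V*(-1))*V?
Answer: sqrt(167300088342992817958601723408628779590)/27590707152425435 ≈ 468.80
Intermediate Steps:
f(V) = -V**2 (f(V) = (-V)*V = -V**2)
q = -16010361423635929634506/27590707152425435 (q = -1303531/(-531278/((-1*(-543)**2)) + 173131/389487) - 2392417/(-2245987) = -1303531/(-531278/((-1*294849)) + 173131*(1/389487)) - 2392417*(-1/2245987) = -1303531/(-531278/(-294849) + 24733/55641) + 2392417/2245987 = -1303531/(-531278*(-1/294849) + 24733/55641) + 2392417/2245987 = -1303531/(531278/294849 + 24733/55641) + 2392417/2245987 = -1303531/12284446505/5468564403 + 2392417/2245987 = -1303531*5468564403/12284446505 + 2392417/2245987 = -7128443224806993/12284446505 + 2392417/2245987 = -16010361423635929634506/27590707152425435 ≈ -5.8028e+5)
sqrt((F(-1184) - 1*(-801236)) + q) = sqrt((-1184 - 1*(-801236)) - 16010361423635929634506/27590707152425435) = sqrt((-1184 + 801236) - 16010361423635929634506/27590707152425435) = sqrt(800052 - 16010361423635929634506/27590707152425435) = sqrt(6063639015076344488114/27590707152425435) = sqrt(167300088342992817958601723408628779590)/27590707152425435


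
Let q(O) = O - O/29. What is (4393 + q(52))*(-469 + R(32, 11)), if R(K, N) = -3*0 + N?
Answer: -59014674/29 ≈ -2.0350e+6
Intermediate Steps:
q(O) = 28*O/29 (q(O) = O - O/29 = 28*O/29)
R(K, N) = N (R(K, N) = 0 + N = N)
(4393 + q(52))*(-469 + R(32, 11)) = (4393 + (28/29)*52)*(-469 + 11) = (4393 + 1456/29)*(-458) = (128853/29)*(-458) = -59014674/29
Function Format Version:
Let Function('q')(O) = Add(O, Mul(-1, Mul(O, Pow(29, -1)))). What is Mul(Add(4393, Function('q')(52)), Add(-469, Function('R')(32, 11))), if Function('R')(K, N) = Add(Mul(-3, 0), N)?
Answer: Rational(-59014674, 29) ≈ -2.0350e+6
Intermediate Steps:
Function('q')(O) = Mul(Rational(28, 29), O) (Function('q')(O) = Add(O, Mul(-1, Mul(O, Rational(1, 29)))) = Add(O, Mul(-1, Mul(Rational(1, 29), O))) = Add(O, Mul(Rational(-1, 29), O)) = Mul(Rational(28, 29), O))
Function('R')(K, N) = N (Function('R')(K, N) = Add(0, N) = N)
Mul(Add(4393, Function('q')(52)), Add(-469, Function('R')(32, 11))) = Mul(Add(4393, Mul(Rational(28, 29), 52)), Add(-469, 11)) = Mul(Add(4393, Rational(1456, 29)), -458) = Mul(Rational(128853, 29), -458) = Rational(-59014674, 29)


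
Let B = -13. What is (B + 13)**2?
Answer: 0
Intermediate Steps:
(B + 13)**2 = (-13 + 13)**2 = 0**2 = 0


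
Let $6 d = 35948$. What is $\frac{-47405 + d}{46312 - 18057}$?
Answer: $- \frac{124241}{84765} \approx -1.4657$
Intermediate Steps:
$d = \frac{17974}{3}$ ($d = \frac{1}{6} \cdot 35948 = \frac{17974}{3} \approx 5991.3$)
$\frac{-47405 + d}{46312 - 18057} = \frac{-47405 + \frac{17974}{3}}{46312 - 18057} = - \frac{124241}{3 \cdot 28255} = \left(- \frac{124241}{3}\right) \frac{1}{28255} = - \frac{124241}{84765}$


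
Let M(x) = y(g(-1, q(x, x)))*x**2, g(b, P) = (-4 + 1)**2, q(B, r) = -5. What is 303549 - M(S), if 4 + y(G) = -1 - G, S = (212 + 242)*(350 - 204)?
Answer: 61510264733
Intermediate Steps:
S = 66284 (S = 454*146 = 66284)
g(b, P) = 9 (g(b, P) = (-3)**2 = 9)
y(G) = -5 - G (y(G) = -4 + (-1 - G) = -5 - G)
M(x) = -14*x**2 (M(x) = (-5 - 1*9)*x**2 = (-5 - 9)*x**2 = -14*x**2)
303549 - M(S) = 303549 - (-14)*66284**2 = 303549 - (-14)*4393568656 = 303549 - 1*(-61509961184) = 303549 + 61509961184 = 61510264733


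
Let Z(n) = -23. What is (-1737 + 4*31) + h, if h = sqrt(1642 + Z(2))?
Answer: -1613 + sqrt(1619) ≈ -1572.8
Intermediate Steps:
h = sqrt(1619) (h = sqrt(1642 - 23) = sqrt(1619) ≈ 40.237)
(-1737 + 4*31) + h = (-1737 + 4*31) + sqrt(1619) = (-1737 + 124) + sqrt(1619) = -1613 + sqrt(1619)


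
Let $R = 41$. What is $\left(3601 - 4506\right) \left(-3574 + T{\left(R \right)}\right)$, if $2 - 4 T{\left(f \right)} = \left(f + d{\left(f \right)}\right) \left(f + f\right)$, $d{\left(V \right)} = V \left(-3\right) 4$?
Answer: $-5133160$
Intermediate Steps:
$d{\left(V \right)} = - 12 V$ ($d{\left(V \right)} = - 3 V 4 = - 12 V$)
$T{\left(f \right)} = \frac{1}{2} + \frac{11 f^{2}}{2}$ ($T{\left(f \right)} = \frac{1}{2} - \frac{\left(f - 12 f\right) \left(f + f\right)}{4} = \frac{1}{2} - \frac{- 11 f 2 f}{4} = \frac{1}{2} - \frac{\left(-22\right) f^{2}}{4} = \frac{1}{2} + \frac{11 f^{2}}{2}$)
$\left(3601 - 4506\right) \left(-3574 + T{\left(R \right)}\right) = \left(3601 - 4506\right) \left(-3574 + \left(\frac{1}{2} + \frac{11 \cdot 41^{2}}{2}\right)\right) = - 905 \left(-3574 + \left(\frac{1}{2} + \frac{11}{2} \cdot 1681\right)\right) = - 905 \left(-3574 + \left(\frac{1}{2} + \frac{18491}{2}\right)\right) = - 905 \left(-3574 + 9246\right) = \left(-905\right) 5672 = -5133160$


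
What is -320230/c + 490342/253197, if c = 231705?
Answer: 240988280/434570451 ≈ 0.55454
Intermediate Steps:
-320230/c + 490342/253197 = -320230/231705 + 490342/253197 = -320230*1/231705 + 490342*(1/253197) = -64046/46341 + 490342/253197 = 240988280/434570451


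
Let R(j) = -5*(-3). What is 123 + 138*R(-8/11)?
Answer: 2193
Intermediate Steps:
R(j) = 15
123 + 138*R(-8/11) = 123 + 138*15 = 123 + 2070 = 2193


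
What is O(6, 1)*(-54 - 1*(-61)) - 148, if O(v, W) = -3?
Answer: -169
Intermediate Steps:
O(6, 1)*(-54 - 1*(-61)) - 148 = -3*(-54 - 1*(-61)) - 148 = -3*(-54 + 61) - 148 = -3*7 - 148 = -21 - 148 = -169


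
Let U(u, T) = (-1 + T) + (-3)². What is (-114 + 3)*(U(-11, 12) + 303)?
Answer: -35853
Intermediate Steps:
U(u, T) = 8 + T (U(u, T) = (-1 + T) + 9 = 8 + T)
(-114 + 3)*(U(-11, 12) + 303) = (-114 + 3)*((8 + 12) + 303) = -111*(20 + 303) = -111*323 = -35853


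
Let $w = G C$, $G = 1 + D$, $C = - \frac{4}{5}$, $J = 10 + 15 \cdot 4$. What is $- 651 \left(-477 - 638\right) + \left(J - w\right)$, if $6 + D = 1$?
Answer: $\frac{3629659}{5} \approx 7.2593 \cdot 10^{5}$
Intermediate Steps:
$D = -5$ ($D = -6 + 1 = -5$)
$J = 70$ ($J = 10 + 60 = 70$)
$C = - \frac{4}{5}$ ($C = \left(-4\right) \frac{1}{5} = - \frac{4}{5} \approx -0.8$)
$G = -4$ ($G = 1 - 5 = -4$)
$w = \frac{16}{5}$ ($w = \left(-4\right) \left(- \frac{4}{5}\right) = \frac{16}{5} \approx 3.2$)
$- 651 \left(-477 - 638\right) + \left(J - w\right) = - 651 \left(-477 - 638\right) + \left(70 - \frac{16}{5}\right) = \left(-651\right) \left(-1115\right) + \left(70 - \frac{16}{5}\right) = 725865 + \frac{334}{5} = \frac{3629659}{5}$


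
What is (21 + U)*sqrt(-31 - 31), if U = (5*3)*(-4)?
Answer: -39*I*sqrt(62) ≈ -307.09*I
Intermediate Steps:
U = -60 (U = 15*(-4) = -60)
(21 + U)*sqrt(-31 - 31) = (21 - 60)*sqrt(-31 - 31) = -39*I*sqrt(62)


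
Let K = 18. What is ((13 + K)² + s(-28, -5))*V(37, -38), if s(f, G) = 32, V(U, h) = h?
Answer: -37734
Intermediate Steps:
((13 + K)² + s(-28, -5))*V(37, -38) = ((13 + 18)² + 32)*(-38) = (31² + 32)*(-38) = (961 + 32)*(-38) = 993*(-38) = -37734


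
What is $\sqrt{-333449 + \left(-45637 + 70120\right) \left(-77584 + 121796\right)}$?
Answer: $\sqrt{1082108947} \approx 32895.0$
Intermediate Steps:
$\sqrt{-333449 + \left(-45637 + 70120\right) \left(-77584 + 121796\right)} = \sqrt{-333449 + 24483 \cdot 44212} = \sqrt{-333449 + 1082442396} = \sqrt{1082108947}$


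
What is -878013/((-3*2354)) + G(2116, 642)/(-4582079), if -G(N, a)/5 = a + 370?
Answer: 1341053554249/10786213966 ≈ 124.33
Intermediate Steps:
G(N, a) = -1850 - 5*a (G(N, a) = -5*(a + 370) = -5*(370 + a) = -1850 - 5*a)
-878013/((-3*2354)) + G(2116, 642)/(-4582079) = -878013/((-3*2354)) + (-1850 - 5*642)/(-4582079) = -878013/(-7062) + (-1850 - 3210)*(-1/4582079) = -878013*(-1/7062) - 5060*(-1/4582079) = 292671/2354 + 5060/4582079 = 1341053554249/10786213966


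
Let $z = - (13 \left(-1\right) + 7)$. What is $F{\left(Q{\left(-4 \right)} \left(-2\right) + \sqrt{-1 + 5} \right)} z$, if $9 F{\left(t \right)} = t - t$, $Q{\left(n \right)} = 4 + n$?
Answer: $0$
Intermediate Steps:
$F{\left(t \right)} = 0$ ($F{\left(t \right)} = \frac{t - t}{9} = \frac{1}{9} \cdot 0 = 0$)
$z = 6$ ($z = - (-13 + 7) = \left(-1\right) \left(-6\right) = 6$)
$F{\left(Q{\left(-4 \right)} \left(-2\right) + \sqrt{-1 + 5} \right)} z = 0 \cdot 6 = 0$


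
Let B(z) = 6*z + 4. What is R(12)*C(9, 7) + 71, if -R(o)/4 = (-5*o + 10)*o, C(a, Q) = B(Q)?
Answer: 110471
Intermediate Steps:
B(z) = 4 + 6*z
C(a, Q) = 4 + 6*Q
R(o) = -4*o*(10 - 5*o) (R(o) = -4*(-5*o + 10)*o = -4*(10 - 5*o)*o = -4*o*(10 - 5*o))
R(12)*C(9, 7) + 71 = (20*12*(-2 + 12))*(4 + 6*7) + 71 = (20*12*10)*(4 + 42) + 71 = 2400*46 + 71 = 110400 + 71 = 110471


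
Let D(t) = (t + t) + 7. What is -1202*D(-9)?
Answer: 13222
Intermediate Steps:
D(t) = 7 + 2*t (D(t) = 2*t + 7 = 7 + 2*t)
-1202*D(-9) = -1202*(7 + 2*(-9)) = -1202*(7 - 18) = -1202*(-11) = 13222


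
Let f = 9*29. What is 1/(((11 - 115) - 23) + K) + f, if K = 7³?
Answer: 56377/216 ≈ 261.00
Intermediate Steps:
K = 343
f = 261
1/(((11 - 115) - 23) + K) + f = 1/(((11 - 115) - 23) + 343) + 261 = 1/((-104 - 23) + 343) + 261 = 1/(-127 + 343) + 261 = 1/216 + 261 = 56377/216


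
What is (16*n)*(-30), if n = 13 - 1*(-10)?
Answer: -11040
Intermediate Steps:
n = 23 (n = 13 + 10 = 23)
(16*n)*(-30) = (16*23)*(-30) = 368*(-30) = -11040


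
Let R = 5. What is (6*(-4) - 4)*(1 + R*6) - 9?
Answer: -877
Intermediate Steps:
(6*(-4) - 4)*(1 + R*6) - 9 = (6*(-4) - 4)*(1 + 5*6) - 9 = (-24 - 4)*(1 + 30) - 9 = -28*31 - 9 = -868 - 9 = -877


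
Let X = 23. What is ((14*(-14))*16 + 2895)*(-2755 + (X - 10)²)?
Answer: 623226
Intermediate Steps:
((14*(-14))*16 + 2895)*(-2755 + (X - 10)²) = ((14*(-14))*16 + 2895)*(-2755 + (23 - 10)²) = (-196*16 + 2895)*(-2755 + 13²) = (-3136 + 2895)*(-2755 + 169) = -241*(-2586) = 623226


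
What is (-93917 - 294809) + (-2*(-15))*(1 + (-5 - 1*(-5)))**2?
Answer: -388696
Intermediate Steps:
(-93917 - 294809) + (-2*(-15))*(1 + (-5 - 1*(-5)))**2 = -388726 + 30*(1 + (-5 + 5))**2 = -388726 + 30*(1 + 0)**2 = -388726 + 30*1**2 = -388726 + 30*1 = -388726 + 30 = -388696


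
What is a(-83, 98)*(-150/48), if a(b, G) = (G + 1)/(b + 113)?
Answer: -165/16 ≈ -10.313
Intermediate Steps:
a(b, G) = (1 + G)/(113 + b)
a(-83, 98)*(-150/48) = ((1 + 98)/(113 - 83))*(-150/48) = (99/30)*(-150*1/48) = ((1/30)*99)*(-25/8) = (33/10)*(-25/8) = -165/16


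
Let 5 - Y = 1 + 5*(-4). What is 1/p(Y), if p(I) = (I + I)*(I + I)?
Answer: 1/2304 ≈ 0.00043403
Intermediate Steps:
Y = 24 (Y = 5 - (1 + 5*(-4)) = 5 - (1 - 20) = 5 - 1*(-19) = 5 + 19 = 24)
p(I) = 4*I² (p(I) = (2*I)*(2*I) = 4*I²)
1/p(Y) = 1/(4*24²) = 1/(4*576) = 1/2304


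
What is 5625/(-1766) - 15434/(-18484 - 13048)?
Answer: -18763882/6960689 ≈ -2.6957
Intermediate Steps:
5625/(-1766) - 15434/(-18484 - 13048) = 5625*(-1/1766) - 15434/(-31532) = -5625/1766 - 15434*(-1/31532) = -5625/1766 + 7717/15766 = -18763882/6960689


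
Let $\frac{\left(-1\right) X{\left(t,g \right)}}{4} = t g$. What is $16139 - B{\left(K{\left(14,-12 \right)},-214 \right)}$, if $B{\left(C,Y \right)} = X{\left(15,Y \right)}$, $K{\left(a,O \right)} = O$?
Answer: $3299$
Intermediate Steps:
$X{\left(t,g \right)} = - 4 g t$ ($X{\left(t,g \right)} = - 4 t g = - 4 g t$)
$B{\left(C,Y \right)} = - 60 Y$ ($B{\left(C,Y \right)} = \left(-4\right) Y 15 = - 60 Y$)
$16139 - B{\left(K{\left(14,-12 \right)},-214 \right)} = 16139 - \left(-60\right) \left(-214\right) = 16139 - 12840 = 3299$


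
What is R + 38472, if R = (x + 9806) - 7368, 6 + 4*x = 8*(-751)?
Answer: 78813/2 ≈ 39407.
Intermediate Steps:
x = -3007/2 (x = -3/2 + (8*(-751))/4 = -3/2 + (¼)*(-6008) = -3/2 - 1502 = -3007/2 ≈ -1503.5)
R = 1869/2 (R = (-3007/2 + 9806) - 7368 = 16605/2 - 7368 = 1869/2 ≈ 934.50)
R + 38472 = 1869/2 + 38472 = 78813/2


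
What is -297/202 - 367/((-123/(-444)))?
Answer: -10984009/8282 ≈ -1326.3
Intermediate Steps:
-297/202 - 367/((-123/(-444))) = -297*1/202 - 367/((-123*(-1/444))) = -297/202 - 367/41/148 = -297/202 - 367*148/41 = -297/202 - 54316/41 = -10984009/8282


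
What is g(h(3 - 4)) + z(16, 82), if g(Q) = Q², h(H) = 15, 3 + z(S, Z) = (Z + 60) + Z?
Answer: 446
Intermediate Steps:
z(S, Z) = 57 + 2*Z (z(S, Z) = -3 + ((Z + 60) + Z) = -3 + ((60 + Z) + Z) = -3 + (60 + 2*Z) = 57 + 2*Z)
g(h(3 - 4)) + z(16, 82) = 15² + (57 + 2*82) = 225 + (57 + 164) = 225 + 221 = 446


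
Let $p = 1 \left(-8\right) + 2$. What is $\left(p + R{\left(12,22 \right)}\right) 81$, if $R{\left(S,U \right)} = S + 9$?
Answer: $1215$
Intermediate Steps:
$p = -6$ ($p = -8 + 2 = -6$)
$R{\left(S,U \right)} = 9 + S$
$\left(p + R{\left(12,22 \right)}\right) 81 = \left(-6 + \left(9 + 12\right)\right) 81 = \left(-6 + 21\right) 81 = 15 \cdot 81 = 1215$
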